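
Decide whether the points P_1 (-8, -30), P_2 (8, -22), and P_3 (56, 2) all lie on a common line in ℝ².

Yes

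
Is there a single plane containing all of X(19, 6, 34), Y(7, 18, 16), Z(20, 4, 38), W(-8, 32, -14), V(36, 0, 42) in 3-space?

No

The plane through X, Y, Z has normal n = XY × XZ = (12, 30, 12) and equation n·P = 816.
Checking the remaining points: n·W = 696, n·V = 936.
Since n·W = 696 ≠ 816, W is off the plane and the points are not all coplanar.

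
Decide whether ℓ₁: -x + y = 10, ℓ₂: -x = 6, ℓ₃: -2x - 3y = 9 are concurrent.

No

The three lines meet at one point iff the augmented coefficient matrix [aᵢ bᵢ cᵢ] has rank < 3, i.e. its determinant vanishes.
Here the determinant is 9.
Nonzero, so no common point exists.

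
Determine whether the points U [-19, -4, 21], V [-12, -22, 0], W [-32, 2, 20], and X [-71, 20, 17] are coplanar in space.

Yes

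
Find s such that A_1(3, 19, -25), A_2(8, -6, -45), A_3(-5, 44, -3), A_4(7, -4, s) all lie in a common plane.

-43

Normal to plane A_1A_2A_3: n = (-50, 50, -75); plane equation n·P = 2675.
Requiring n·A_4 = 2675: (-75)s + (-550) = 2675.
So s = -43.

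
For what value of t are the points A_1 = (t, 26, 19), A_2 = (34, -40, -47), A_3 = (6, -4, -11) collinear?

-52/3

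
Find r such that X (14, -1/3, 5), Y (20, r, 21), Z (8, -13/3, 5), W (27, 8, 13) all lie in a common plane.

3

Normal to plane XZW: n = (-32, 48, 2); plane equation n·P = -454.
Requiring n·Y = -454: (48)r + (-598) = -454.
So r = 3.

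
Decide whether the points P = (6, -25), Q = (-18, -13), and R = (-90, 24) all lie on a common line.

No

PQ = (-24, 12), PR = (-96, 49).
det[PQ; PR] = (-24)(49) − (12)(-96) = -24.
The determinant is nonzero, so they are not collinear.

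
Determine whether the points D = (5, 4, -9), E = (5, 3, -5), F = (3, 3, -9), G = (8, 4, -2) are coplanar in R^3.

The four points are coplanar iff the 3×3 determinant with rows DE, DF, DG is zero.
Rows: (0, -1, 4), (-2, -1, 0), (3, 0, 7).
Expanding along the first row: (0)(-7) − (-1)(-14) + (4)(3) = -2.
Nonzero ⇒ not coplanar.

No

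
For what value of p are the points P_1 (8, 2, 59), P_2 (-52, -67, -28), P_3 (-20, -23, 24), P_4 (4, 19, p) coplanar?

70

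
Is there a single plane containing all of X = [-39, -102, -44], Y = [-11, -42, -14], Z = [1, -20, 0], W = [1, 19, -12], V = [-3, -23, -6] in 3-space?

Yes

The plane through X, Y, Z has normal n = XY × XZ = (180, -32, -104) and equation n·P = 820.
Checking the remaining points: n·W = 820, n·V = 820.
All equal 820, so all 5 points lie in one plane.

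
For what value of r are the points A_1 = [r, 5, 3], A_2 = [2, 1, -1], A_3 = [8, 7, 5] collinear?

Collinearity requires A_1A_2 × A_1A_3 = 0; each component is linear in r.
The y-component gives (6)r + (-36) = 0, so r = 6.
The remaining components then also vanish.

6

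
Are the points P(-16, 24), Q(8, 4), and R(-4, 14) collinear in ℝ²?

PQ = (24, -20), PR = (12, -10).
Checking proportionality: PR = 1/2·PQ, so the vectors are parallel and the points are collinear.

Yes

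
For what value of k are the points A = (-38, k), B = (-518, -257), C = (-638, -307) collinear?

-57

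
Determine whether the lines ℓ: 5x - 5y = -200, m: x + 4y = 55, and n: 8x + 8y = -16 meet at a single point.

The three lines meet at one point iff the augmented coefficient matrix [aᵢ bᵢ cᵢ] has rank < 3, i.e. its determinant vanishes.
Here the determinant is 0.
It vanishes, so the lines are concurrent at (-21, 19).

Yes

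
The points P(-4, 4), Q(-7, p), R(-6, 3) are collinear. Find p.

5/2

The three points are collinear iff det[PQ; PR] = 0.
This determinant is linear in p: (2)p + (-5) = 0, so p = 5/2.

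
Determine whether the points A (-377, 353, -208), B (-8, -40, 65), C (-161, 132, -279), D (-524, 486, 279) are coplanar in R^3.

No

With A as base: AB = (369, -393, 273), AC = (216, -221, -71), AD = (-147, 133, 487).
AC × AD = (-98184, -94755, -3759).
AB · (AC × AD) = -17388.
Since -17388 ≠ 0, the four points are not coplanar.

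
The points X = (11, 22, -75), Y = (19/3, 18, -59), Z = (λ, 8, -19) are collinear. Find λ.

-16/3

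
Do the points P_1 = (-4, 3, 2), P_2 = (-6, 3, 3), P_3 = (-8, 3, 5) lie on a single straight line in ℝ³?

P_1P_2 = (-2, 0, 1), P_1P_3 = (-4, 0, 3).
P_1P_2 × P_1P_3 = (0, 2, 0).
The cross product is nonzero, so the points do not lie on one line.

No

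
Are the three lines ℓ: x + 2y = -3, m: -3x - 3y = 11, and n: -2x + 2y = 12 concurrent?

No

Lines aᵢx + bᵢy = cᵢ with pairwise distinct directions are concurrent exactly when det[aᵢ bᵢ cᵢ] = 0.
Here the determinant is 6.
Nonzero, so no common point exists.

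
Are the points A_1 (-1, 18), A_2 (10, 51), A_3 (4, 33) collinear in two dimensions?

Yes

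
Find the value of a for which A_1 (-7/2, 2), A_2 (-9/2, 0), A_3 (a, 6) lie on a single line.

-3/2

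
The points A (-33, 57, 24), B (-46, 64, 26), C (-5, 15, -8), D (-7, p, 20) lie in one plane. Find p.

43

The points are coplanar iff AB · (AC × AD) = 0.
Expanding, this is linear in p: (-360)p + (15480) = 0.
So p = 43.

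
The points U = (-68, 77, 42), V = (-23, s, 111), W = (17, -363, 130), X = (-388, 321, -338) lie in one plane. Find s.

494

Normal to plane UWX: n = (145728, 4140, -120060); plane equation n·P = -14633244.
Requiring n·V = -14633244: (4140)s + (-16678404) = -14633244.
So s = 494.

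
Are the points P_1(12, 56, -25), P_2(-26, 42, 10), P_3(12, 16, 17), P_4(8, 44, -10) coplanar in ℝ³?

With P_1 as base: P_1P_2 = (-38, -14, 35), P_1P_3 = (0, -40, 42), P_1P_4 = (-4, -12, 15).
P_1P_3 × P_1P_4 = (-96, -168, -160).
P_1P_2 · (P_1P_3 × P_1P_4) = 400.
Since 400 ≠ 0, the four points are not coplanar.

No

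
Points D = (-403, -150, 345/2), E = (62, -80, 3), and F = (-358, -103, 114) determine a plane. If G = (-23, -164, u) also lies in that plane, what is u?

The plane through D, E, F has equation (7743/2)x + 19575y + 18705z = -1269852.
Substituting G: (18705)u + (-6598689/2) = -1269852, so u = 217/2.

217/2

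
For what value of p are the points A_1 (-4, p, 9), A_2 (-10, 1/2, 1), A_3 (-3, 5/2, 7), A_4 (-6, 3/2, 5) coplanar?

The points are coplanar iff A_1A_2 · (A_1A_3 × A_1A_4) = 0.
Expanding, this is linear in p: (4)p + (-6) = 0.
So p = 3/2.

3/2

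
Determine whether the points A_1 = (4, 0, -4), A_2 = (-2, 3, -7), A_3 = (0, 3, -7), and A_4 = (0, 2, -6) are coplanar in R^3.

A normal to the plane through A_1, A_2, A_3 is n = A_1A_2 × A_1A_3 = (0, -6, -6).
The plane has equation n·P = 24. For A_4: n·A_4 = 24.
Equal, so A_4 lies in the plane and all four are coplanar.

Yes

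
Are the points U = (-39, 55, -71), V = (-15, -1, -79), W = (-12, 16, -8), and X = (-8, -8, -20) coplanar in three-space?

With U as base: UV = (24, -56, -8), UW = (27, -39, 63), UX = (31, -63, 51).
UW × UX = (1980, 576, -492).
UV · (UW × UX) = 19200.
Since 19200 ≠ 0, the four points are not coplanar.

No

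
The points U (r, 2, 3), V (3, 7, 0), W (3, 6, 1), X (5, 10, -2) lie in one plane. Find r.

-1

The points are coplanar iff UV · (UW × UX) = 0.
Expanding, this is linear in r: (1)r + (1) = 0.
So r = -1.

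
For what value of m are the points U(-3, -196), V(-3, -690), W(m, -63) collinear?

The three points are collinear iff det[UV; UW] = 0.
This determinant is linear in m: (494)m + (1482) = 0, so m = -3.

-3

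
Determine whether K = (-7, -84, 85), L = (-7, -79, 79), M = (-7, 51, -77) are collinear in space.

Yes

KL = (0, 5, -6), KM = (0, 135, -162).
Each component of KM is 27 times the corresponding component of KL, so KM = 27·KL and the points are collinear.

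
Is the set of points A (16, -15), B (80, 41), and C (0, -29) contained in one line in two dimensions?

AB = (64, 56), AC = (-16, -14).
Twice the signed area of △ABC is (64)(-14) − (56)(-16) = 0.
The triangle is degenerate (zero area), so the points are collinear.

Yes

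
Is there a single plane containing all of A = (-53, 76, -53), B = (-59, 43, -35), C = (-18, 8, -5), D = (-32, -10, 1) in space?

A normal to the plane through A, B, C is n = AB × AC = (-360, 918, 1563).
The plane has equation n·P = 6009. For D: n·D = 3903.
3903 ≠ 6009, so D is off the plane.

No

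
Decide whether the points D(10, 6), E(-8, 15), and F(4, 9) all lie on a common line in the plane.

Yes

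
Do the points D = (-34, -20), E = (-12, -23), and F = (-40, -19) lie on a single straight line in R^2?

DE = (22, -3), DF = (-6, 1).
det[DE; DF] = (22)(1) − (-3)(-6) = 4.
The determinant is nonzero, so they are not collinear.

No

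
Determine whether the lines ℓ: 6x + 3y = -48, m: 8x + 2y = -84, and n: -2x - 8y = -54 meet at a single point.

Lines aᵢx + bᵢy = cᵢ with pairwise distinct directions are concurrent exactly when det[aᵢ bᵢ cᵢ] = 0.
Here the determinant is 0.
It vanishes, so the lines are concurrent at (-13, 10).

Yes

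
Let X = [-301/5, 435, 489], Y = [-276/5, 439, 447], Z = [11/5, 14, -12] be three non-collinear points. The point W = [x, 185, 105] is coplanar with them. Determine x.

-64/5

Coplanarity requires XY · (XZ × XW) = 0.
XY = (5, 4, -42), XZ = (312/5, -421, -501); the triple product is linear in x with coefficient -19686 and constant term -1259904/5.
Setting it to zero: x = -64/5.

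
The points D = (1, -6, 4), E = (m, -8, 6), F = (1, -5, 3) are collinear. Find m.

1

Direction DF = (0, 1, -1). From the y-coordinate of E, the parameter along the line is τ = (-8 − (-6))/1 = -2.
Then m = 1 + (-2)·(0) = 1.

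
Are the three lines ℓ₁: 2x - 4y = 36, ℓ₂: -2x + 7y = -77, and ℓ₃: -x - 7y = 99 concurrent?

No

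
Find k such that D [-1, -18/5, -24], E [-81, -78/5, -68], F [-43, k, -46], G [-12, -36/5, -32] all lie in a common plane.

-44/5

Normal to plane DEG: n = (-312/5, -156, 156); plane equation n·P = -3120.
Requiring n·F = -3120: (-156)k + (-22464/5) = -3120.
So k = -44/5.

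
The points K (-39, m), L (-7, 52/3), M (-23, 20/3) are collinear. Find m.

-4

Collinearity: (K − L) must be parallel to (M − L) = (-16, -32/3).
Cross-multiplying the components: (m − 52/3)·(-16) = (-32)·(-32/3).
Solving gives m = -4.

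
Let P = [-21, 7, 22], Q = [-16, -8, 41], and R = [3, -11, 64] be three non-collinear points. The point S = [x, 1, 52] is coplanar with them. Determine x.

2

A normal to the plane is n = PQ × PR = (-288, 246, 270).
S lies in the plane iff n · PS = 0.
This gives (-288)x + (576) = 0, so x = 2.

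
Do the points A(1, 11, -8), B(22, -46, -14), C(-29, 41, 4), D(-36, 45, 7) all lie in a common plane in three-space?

Yes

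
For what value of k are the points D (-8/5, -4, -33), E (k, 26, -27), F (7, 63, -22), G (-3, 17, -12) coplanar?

Normal to plane DFG: n = (1176, -196, 1372/5); plane equation n·P = -50764/5.
Requiring n·E = -50764/5: (1176)k + (-62524/5) = -50764/5.
So k = 2.

2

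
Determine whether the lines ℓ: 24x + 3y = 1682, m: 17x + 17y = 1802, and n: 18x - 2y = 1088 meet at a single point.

Intersecting ℓ and m: solving the 2×2 system gives (x, y) = (1364/21, 862/21).
Substitute into n: (18)(1364/21) + (-2)(862/21) = 22828/21.
But n requires 1088 ≠ 22828/21, so the three lines have no common point.

No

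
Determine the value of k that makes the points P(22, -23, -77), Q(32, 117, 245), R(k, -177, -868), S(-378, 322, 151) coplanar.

-317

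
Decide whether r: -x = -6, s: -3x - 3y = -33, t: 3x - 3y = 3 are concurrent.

Intersecting r and s: solving the 2×2 system gives (x, y) = (6, 5).
Substitute into t: (3)(6) + (-3)(5) = 3.
This equals 3, so (6, 5) lies on all three lines and they are concurrent.

Yes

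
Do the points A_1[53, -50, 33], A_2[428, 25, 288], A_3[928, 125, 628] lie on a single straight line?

A_1A_2 = (375, 75, 255), A_1A_3 = (875, 175, 595).
Each component of A_1A_3 is 7/3 times the corresponding component of A_1A_2, so A_1A_3 = 7/3·A_1A_2 and the points are collinear.

Yes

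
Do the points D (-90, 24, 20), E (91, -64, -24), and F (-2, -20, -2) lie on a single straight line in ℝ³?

No

DE = (181, -88, -44), DF = (88, -44, -22).
DE × DF = (0, 110, -220).
The cross product is nonzero, so the points do not lie on one line.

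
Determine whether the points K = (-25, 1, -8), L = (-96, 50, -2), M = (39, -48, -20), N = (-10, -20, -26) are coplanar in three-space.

No

The four points are coplanar iff the 3×3 determinant with rows KL, KM, KN is zero.
Rows: (-71, 49, 6), (64, -49, -12), (15, -21, -18).
Expanding along the first row: (-71)(630) − (49)(-972) + (6)(-609) = -756.
Nonzero ⇒ not coplanar.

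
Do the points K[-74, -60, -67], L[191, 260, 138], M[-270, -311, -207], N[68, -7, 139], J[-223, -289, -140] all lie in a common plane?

No

The plane through K, L, M has normal n = KL × KM = (6655, -3080, -3795) and equation n·P = -53405.
Checking the remaining points: n·N = -53405, n·J = -62645.
Since n·J = -62645 ≠ -53405, J is off the plane and the points are not all coplanar.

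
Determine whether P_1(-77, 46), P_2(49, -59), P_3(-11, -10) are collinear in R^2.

No

P_1P_2 = (126, -105), P_1P_3 = (66, -56).
det[P_1P_2; P_1P_3] = (126)(-56) − (-105)(66) = -126.
The determinant is nonzero, so they are not collinear.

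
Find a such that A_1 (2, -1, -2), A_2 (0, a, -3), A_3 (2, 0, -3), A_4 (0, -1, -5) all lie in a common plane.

-3

Normal to plane A_1A_3A_4: n = (-3, 2, 2); plane equation n·P = -12.
Requiring n·A_2 = -12: (2)a + (-6) = -12.
So a = -3.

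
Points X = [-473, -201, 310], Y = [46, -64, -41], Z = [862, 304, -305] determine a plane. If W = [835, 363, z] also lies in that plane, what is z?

The plane through X, Y, Z has equation 93000x − 149400y + 79200z = 10592400.
Substituting W: (79200)z + (23422800) = 10592400, so z = -162.

-162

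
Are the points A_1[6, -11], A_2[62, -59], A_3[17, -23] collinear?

A_1A_2 = (56, -48), A_1A_3 = (11, -12).
Twice the signed area of △A_1A_2A_3 is (56)(-12) − (-48)(11) = -144.
The area is nonzero, so the three points are not collinear.

No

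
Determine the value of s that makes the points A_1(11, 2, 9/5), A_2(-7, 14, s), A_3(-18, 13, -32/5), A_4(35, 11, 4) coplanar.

-23/5

The points are coplanar iff A_1A_2 · (A_1A_3 × A_1A_4) = 0.
Expanding, this is linear in s: (-525)s + (-2415) = 0.
So s = -23/5.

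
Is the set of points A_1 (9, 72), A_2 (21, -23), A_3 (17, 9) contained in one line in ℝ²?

No

A_1A_2 = (12, -95), A_1A_3 = (8, -63).
det[A_1A_2; A_1A_3] = (12)(-63) − (-95)(8) = 4.
The determinant is nonzero, so they are not collinear.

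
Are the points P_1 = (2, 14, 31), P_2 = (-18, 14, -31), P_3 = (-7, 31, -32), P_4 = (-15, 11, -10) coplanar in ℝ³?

A normal to the plane through P_1, P_2, P_3 is n = P_1P_2 × P_1P_3 = (1054, -702, -340).
The plane has equation n·P = -18260. For P_4: n·P_4 = -20132.
-20132 ≠ -18260, so P_4 is off the plane.

No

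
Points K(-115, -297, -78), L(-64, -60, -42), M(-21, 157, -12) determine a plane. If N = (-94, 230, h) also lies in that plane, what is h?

-72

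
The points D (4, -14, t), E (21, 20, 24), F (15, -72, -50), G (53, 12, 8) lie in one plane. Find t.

Coplanarity ⇔ det[DE; DF; DG] = 0.
Expanding, this is linear in t: (-2992)t + (2992) = 0.
So t = 1.

1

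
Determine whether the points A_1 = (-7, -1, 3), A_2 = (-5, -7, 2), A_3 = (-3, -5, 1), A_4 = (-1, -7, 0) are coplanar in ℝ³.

A normal to the plane through A_1, A_2, A_3 is n = A_1A_2 × A_1A_3 = (8, 0, 16).
The plane has equation n·P = -8. For A_4: n·A_4 = -8.
Equal, so A_4 lies in the plane and all four are coplanar.

Yes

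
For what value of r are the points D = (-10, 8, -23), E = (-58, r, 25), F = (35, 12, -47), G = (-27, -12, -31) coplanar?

28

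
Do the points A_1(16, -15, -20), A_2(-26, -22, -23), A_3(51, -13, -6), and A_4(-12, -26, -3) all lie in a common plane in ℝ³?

Yes

With A_1 as base: A_1A_2 = (-42, -7, -3), A_1A_3 = (35, 2, 14), A_1A_4 = (-28, -11, 17).
A_1A_3 × A_1A_4 = (188, -987, -329).
A_1A_2 · (A_1A_3 × A_1A_4) = 0.
The scalar triple product vanishes, so the four points are coplanar.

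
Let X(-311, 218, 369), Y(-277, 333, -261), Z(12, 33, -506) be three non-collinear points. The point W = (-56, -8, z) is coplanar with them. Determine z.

-2

A normal to the plane is n = XY × XZ = (-217175, -173740, -43435).
W lies in the plane iff n · XW = 0.
This gives (-43435)z + (-86870) = 0, so z = -2.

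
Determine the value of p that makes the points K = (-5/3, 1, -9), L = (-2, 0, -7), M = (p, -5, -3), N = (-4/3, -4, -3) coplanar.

-2/3

Normal to plane KLN: n = (4, 8/3, 2); plane equation n·P = -22.
Requiring n·M = -22: (4)p + (-58/3) = -22.
So p = -2/3.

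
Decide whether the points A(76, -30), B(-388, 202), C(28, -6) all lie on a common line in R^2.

AB = (-464, 232), AC = (-48, 24).
Twice the signed area of △ABC is (-464)(24) − (232)(-48) = 0.
The triangle is degenerate (zero area), so the points are collinear.

Yes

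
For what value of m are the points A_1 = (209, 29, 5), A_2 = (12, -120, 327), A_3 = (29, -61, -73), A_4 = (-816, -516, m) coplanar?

-177

Coplanarity ⇔ det[A_1A_2; A_1A_3; A_1A_4] = 0.
Expanding, this is linear in m: (-9090)m + (-1608930) = 0.
So m = -177.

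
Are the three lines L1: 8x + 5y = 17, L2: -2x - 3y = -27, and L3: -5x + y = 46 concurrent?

Intersecting L1 and L2: solving the 2×2 system gives (x, y) = (-6, 13).
Substitute into L3: (-5)(-6) + (1)(13) = 43.
But L3 requires 46 ≠ 43, so the three lines have no common point.

No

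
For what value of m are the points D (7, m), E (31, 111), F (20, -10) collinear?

The three points are collinear iff det[DE; DF] = 0.
This determinant is linear in m: (-11)m + (-1683) = 0, so m = -153.

-153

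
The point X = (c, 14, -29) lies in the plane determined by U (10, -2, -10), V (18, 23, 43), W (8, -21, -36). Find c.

Coplanarity requires UV · (UW × UX) = 0.
UV = (8, 25, 53), UW = (-2, -19, -26); the triple product is linear in c with coefficient 357 and constant term 0.
Setting it to zero: c = 0.

0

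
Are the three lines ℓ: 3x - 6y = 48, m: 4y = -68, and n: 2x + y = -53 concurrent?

Intersecting ℓ and m: solving the 2×2 system gives (x, y) = (-18, -17).
Substitute into n: (2)(-18) + (1)(-17) = -53.
This equals -53, so (-18, -17) lies on all three lines and they are concurrent.

Yes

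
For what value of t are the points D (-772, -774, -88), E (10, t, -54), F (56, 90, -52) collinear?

42

Direction DF = (828, 864, 36). From the x-coordinate of E, the parameter along the line is τ = (10 − (-772))/828 = 17/18.
Then t = (-774) + 17/18·(864) = 42.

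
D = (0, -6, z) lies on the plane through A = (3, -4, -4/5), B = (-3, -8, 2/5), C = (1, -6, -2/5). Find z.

-1/5

Coplanarity requires AB · (AC × AD) = 0.
AB = (-6, -4, 6/5), AC = (-2, -2, 2/5); the triple product is linear in z with coefficient 4 and constant term 4/5.
Setting it to zero: z = -1/5.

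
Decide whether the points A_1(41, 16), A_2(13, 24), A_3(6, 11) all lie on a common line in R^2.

No

A_1A_2 = (-28, 8), A_1A_3 = (-35, -5).
Twice the signed area of △A_1A_2A_3 is (-28)(-5) − (8)(-35) = 420.
The area is nonzero, so the three points are not collinear.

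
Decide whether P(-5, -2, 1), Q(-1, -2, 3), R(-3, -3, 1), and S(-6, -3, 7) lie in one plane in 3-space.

A normal to the plane through P, Q, R is n = PQ × PR = (2, 4, -4).
The plane has equation n·X = -22. For S: n·S = -52.
-52 ≠ -22, so S is off the plane.

No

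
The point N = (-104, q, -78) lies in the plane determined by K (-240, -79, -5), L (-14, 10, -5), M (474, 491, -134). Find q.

The plane through K, L, M has equation −11481x + 29154y + 65274z = 125904.
Substituting N: (29154)q + (-3897348) = 125904, so q = 138.

138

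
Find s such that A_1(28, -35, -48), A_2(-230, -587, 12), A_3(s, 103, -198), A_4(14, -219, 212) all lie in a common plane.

Normal to plane A_1A_2A_4: n = (-132480, 66240, 39744); plane equation n·P = -7935552.
Requiring n·A_3 = -7935552: (-132480)s + (-1046592) = -7935552.
So s = 52.

52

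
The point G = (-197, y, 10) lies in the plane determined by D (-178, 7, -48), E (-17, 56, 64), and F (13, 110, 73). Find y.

-268

A normal to the plane is n = DE × DF = (-5607, 1911, 7224).
G lies in the plane iff n · DG = 0.
This gives (1911)y + (512148) = 0, so y = -268.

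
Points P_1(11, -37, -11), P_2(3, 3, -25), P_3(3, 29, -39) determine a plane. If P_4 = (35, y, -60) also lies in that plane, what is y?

12

Coplanarity requires P_1P_2 · (P_1P_3 × P_1P_4) = 0.
P_1P_2 = (-8, 40, -14), P_1P_3 = (-8, 66, -28); the triple product is linear in y with coefficient -112 and constant term 1344.
Setting it to zero: y = 12.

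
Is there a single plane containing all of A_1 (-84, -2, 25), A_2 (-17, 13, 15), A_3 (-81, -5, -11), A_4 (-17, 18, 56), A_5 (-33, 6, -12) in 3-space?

No

The plane through A_1, A_2, A_3 has normal n = A_1A_2 × A_1A_3 = (-570, 2382, -246) and equation n·P = 36966.
Checking the remaining points: n·A_4 = 38790, n·A_5 = 36054.
Since n·A_4 = 38790 ≠ 36966, A_4 is off the plane and the points are not all coplanar.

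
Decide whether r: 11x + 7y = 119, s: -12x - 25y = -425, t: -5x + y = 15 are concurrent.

Intersecting r and s: solving the 2×2 system gives (x, y) = (0, 17).
Substitute into t: (-5)(0) + (1)(17) = 17.
But t requires 15 ≠ 17, so the three lines have no common point.

No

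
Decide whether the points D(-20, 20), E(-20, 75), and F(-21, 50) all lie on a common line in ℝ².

No

DE = (0, 55), DF = (-1, 30).
If collinear, DF would be a scalar multiple of DE. But (0)·(30) ≠ (55)·(-1) (difference 55), so they are not parallel; the points are not collinear.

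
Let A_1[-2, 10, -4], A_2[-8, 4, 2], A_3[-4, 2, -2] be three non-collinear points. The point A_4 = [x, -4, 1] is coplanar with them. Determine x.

-7

Coplanarity requires A_1A_2 · (A_1A_3 × A_1A_4) = 0.
A_1A_2 = (-6, -6, 6), A_1A_3 = (-2, -8, 2); the triple product is linear in x with coefficient 36 and constant term 252.
Setting it to zero: x = -7.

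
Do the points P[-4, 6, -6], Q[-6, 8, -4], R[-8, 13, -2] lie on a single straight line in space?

No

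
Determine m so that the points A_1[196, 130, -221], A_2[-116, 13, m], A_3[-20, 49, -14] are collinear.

78

Collinearity requires A_1A_2 × A_1A_3 = 0; each component is linear in m.
The x-component gives (81)m + (-6318) = 0, so m = 78.
The remaining components then also vanish.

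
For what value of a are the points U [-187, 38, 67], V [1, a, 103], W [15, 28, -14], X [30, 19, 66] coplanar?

Normal to plane UWX: n = (-1529, -17375, -1668); plane equation n·P = -486083.
Requiring n·V = -486083: (-17375)a + (-173333) = -486083.
So a = 18.

18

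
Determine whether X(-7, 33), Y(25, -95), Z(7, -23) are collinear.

XY = (32, -128), XZ = (14, -56).
det[XY; XZ] = (32)(-56) − (-128)(14) = 0.
The determinant is zero, so the points are collinear.

Yes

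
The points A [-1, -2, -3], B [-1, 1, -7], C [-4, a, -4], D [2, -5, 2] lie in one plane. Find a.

The points are coplanar iff AB · (AC × AD) = 0.
Expanding, this is linear in a: (12)a + (24) = 0.
So a = -2.

-2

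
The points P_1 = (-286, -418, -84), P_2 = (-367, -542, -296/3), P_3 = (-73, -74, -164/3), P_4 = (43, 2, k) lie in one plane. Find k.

56/3

Normal to plane P_1P_2P_3: n = (1408, -748, -1452); plane equation n·P = 31944.
Requiring n·P_4 = 31944: (-1452)k + (59048) = 31944.
So k = 56/3.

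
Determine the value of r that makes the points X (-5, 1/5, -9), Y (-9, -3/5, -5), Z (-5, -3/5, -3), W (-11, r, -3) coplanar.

Normal to plane XYZ: n = (-8/5, 24, 16/5); plane equation n·P = -16.
Requiring n·W = -16: (24)r + (8) = -16.
So r = -1.

-1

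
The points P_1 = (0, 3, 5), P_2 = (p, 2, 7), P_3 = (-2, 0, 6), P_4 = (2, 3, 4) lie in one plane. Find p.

-4

Normal to plane P_1P_3P_4: n = (3, 0, 6); plane equation n·P = 30.
Requiring n·P_2 = 30: (3)p + (42) = 30.
So p = -4.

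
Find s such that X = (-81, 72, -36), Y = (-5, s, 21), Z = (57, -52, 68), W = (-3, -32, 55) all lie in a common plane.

4

Normal to plane XZW: n = (-468, -4446, -4680); plane equation n·P = -113724.
Requiring n·Y = -113724: (-4446)s + (-95940) = -113724.
So s = 4.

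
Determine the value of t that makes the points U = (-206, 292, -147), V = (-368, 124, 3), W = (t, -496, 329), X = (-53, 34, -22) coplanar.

-98

Normal to plane UVX: n = (17700, 43200, 67500); plane equation n·P = -954300.
Requiring n·W = -954300: (17700)t + (780300) = -954300.
So t = -98.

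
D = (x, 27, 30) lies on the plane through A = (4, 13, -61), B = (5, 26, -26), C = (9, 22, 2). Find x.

11

A normal to the plane is n = AB × AC = (504, 112, -56).
D lies in the plane iff n · AD = 0.
This gives (504)x + (-5544) = 0, so x = 11.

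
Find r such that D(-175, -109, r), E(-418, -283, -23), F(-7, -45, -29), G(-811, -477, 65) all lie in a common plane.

55

Coplanarity ⇔ det[DE; DF; DG] = 0.
Expanding, this is linear in r: (-13800)r + (759000) = 0.
So r = 55.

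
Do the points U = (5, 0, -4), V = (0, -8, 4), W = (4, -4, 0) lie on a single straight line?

UV = (-5, -8, 8), UW = (-1, -4, 4).
Comparing components 3 and 1: (8)(-1) − (-5)(4) = 12 ≠ 0, so UV and UW are not parallel and the points are not collinear.

No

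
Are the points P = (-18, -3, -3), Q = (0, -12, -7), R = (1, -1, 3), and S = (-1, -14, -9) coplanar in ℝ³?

Yes

A normal to the plane through P, Q, R is n = PQ × PR = (-46, -184, 207).
The plane has equation n·X = 759. For S: n·S = 759.
Equal, so S lies in the plane and all four are coplanar.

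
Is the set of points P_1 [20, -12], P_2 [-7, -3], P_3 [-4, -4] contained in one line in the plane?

Yes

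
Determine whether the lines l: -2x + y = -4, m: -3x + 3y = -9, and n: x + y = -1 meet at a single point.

Intersecting l and m: solving the 2×2 system gives (x, y) = (1, -2).
Substitute into n: (1)(1) + (1)(-2) = -1.
This equals -1, so (1, -2) lies on all three lines and they are concurrent.

Yes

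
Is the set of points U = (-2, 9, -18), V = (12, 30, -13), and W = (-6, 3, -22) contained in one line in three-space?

UV = (14, 21, 5), UW = (-4, -6, -4).
UV × UW = (-54, 36, 0).
The cross product is nonzero, so the points do not lie on one line.

No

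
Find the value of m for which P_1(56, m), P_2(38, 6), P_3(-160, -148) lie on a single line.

20

The three points are collinear iff det[P_1P_2; P_1P_3] = 0.
This determinant is linear in m: (-198)m + (3960) = 0, so m = 20.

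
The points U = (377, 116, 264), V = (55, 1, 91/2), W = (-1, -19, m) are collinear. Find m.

15/2

Direction UV = (-322, -115, -437/2). From the x-coordinate of W, the parameter along the line is τ = (-1 − 377)/(-322) = 27/23.
Then m = 264 + 27/23·(-437/2) = 15/2.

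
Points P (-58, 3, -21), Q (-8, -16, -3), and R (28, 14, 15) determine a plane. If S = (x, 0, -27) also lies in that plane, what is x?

The plane through P, Q, R has equation −882x − 252y + 2184z = 4536.
Substituting S: (-882)x + (-58968) = 4536, so x = -72.

-72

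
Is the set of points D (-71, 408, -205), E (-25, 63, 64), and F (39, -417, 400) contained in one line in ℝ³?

No

DE = (46, -345, 269), DF = (110, -825, 605).
Comparing components 2 and 3: (-345)(605) − (269)(-825) = 13200 ≠ 0, so DE and DF are not parallel and the points are not collinear.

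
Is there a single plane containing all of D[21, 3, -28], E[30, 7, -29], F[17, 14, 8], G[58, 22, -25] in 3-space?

Yes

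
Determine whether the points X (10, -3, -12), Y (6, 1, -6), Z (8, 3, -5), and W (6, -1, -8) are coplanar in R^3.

Yes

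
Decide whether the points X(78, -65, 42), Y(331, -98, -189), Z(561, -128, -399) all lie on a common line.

Yes

XY = (253, -33, -231), XZ = (483, -63, -441).
XY × XZ = (0, 0, 0).
The cross product vanishes, so the three points are collinear.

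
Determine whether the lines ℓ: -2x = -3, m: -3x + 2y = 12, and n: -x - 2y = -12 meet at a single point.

No

Lines aᵢx + bᵢy = cᵢ with pairwise distinct directions are concurrent exactly when det[aᵢ bᵢ cᵢ] = 0.
Here the determinant is -24.
Nonzero, so no common point exists.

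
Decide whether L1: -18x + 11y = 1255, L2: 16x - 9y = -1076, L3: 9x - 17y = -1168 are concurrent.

Intersecting L1 and L2: solving the 2×2 system gives (x, y) = (-541/14, 356/7).
Substitute into L3: (9)(-541/14) + (-17)(356/7) = -16973/14.
But L3 requires -1168 ≠ -16973/14, so the three lines have no common point.

No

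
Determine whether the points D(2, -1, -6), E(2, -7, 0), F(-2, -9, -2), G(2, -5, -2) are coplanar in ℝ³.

A normal to the plane through D, E, F is n = DE × DF = (24, -24, -24).
The plane has equation n·P = 216. For G: n·G = 216.
Equal, so G lies in the plane and all four are coplanar.

Yes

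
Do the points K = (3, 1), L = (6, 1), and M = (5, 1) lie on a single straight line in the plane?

Yes

KL = (3, 0), KM = (2, 0).
Checking proportionality: KM = 2/3·KL, so the vectors are parallel and the points are collinear.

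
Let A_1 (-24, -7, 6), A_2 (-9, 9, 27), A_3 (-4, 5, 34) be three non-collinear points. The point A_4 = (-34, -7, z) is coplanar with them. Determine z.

-8

A normal to the plane is n = A_1A_2 × A_1A_3 = (196, 0, -140).
A_4 lies in the plane iff n · A_1A_4 = 0.
This gives (-140)z + (-1120) = 0, so z = -8.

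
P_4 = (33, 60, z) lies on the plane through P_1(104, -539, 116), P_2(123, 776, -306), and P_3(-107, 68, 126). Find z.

-2

The plane through P_1, P_2, P_3 has equation 269304x + 88852y + 288998z = 13640156.
Substituting P_4: (288998)z + (14218152) = 13640156, so z = -2.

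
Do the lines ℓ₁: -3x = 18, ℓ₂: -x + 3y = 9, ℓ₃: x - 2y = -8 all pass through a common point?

Lines aᵢx + bᵢy = cᵢ with pairwise distinct directions are concurrent exactly when det[aᵢ bᵢ cᵢ] = 0.
Here the determinant is 0.
It vanishes, so the lines are concurrent at (-6, 1).

Yes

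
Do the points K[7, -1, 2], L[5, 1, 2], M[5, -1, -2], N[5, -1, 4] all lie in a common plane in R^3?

The four points are coplanar iff the 3×3 determinant with rows KL, KM, KN is zero.
Rows: (-2, 2, 0), (-2, 0, -4), (-2, 0, 2).
Expanding along the first row: (-2)(0) − (2)(-12) + (0)(0) = 24.
Nonzero ⇒ not coplanar.

No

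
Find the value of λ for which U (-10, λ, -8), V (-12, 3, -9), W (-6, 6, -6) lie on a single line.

Direction VW = (6, 3, 3). From the x-coordinate of U, the parameter along the line is τ = (-10 − (-12))/6 = 1/3.
Then λ = 3 + 1/3·(3) = 4.

4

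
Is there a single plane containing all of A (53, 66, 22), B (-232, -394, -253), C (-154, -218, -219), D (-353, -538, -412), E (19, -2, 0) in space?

Yes

The plane through A, B, C has normal n = AB × AC = (32760, -11760, -14280) and equation n·P = 645960.
Checking the remaining points: n·D = 645960, n·E = 645960.
All equal 645960, so all 5 points lie in one plane.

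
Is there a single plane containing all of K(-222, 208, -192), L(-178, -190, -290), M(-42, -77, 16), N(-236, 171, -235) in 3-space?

Yes

A normal to the plane through K, L, M is n = KL × KM = (-110714, -26792, 59100).
The plane has equation n·P = 7658572. For N: n·N = 7658572.
Equal, so N lies in the plane and all four are coplanar.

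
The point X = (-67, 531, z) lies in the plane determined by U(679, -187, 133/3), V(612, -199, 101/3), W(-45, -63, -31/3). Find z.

129

A normal to the plane is n = UV × UW = (5936/3, 4060, -16996).
X lies in the plane iff n · UX = 0.
This gives (-16996)z + (2192484) = 0, so z = 129.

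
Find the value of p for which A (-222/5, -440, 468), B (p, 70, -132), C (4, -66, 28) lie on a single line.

Collinearity requires AB × AC = 0; each component is linear in p.
The y-component gives (440)p + (-9504) = 0, so p = 108/5.
The remaining components then also vanish.

108/5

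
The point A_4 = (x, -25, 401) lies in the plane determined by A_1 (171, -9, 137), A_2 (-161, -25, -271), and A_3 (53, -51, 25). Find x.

367

A normal to the plane is n = A_1A_2 × A_1A_3 = (-15344, 10960, 12056).
A_4 lies in the plane iff n · A_1A_4 = 0.
This gives (-15344)x + (5631248) = 0, so x = 367.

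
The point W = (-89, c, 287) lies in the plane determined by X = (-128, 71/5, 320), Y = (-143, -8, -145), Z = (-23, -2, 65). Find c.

The plane through X, Y, Z has equation −1872x − 52650y + 2574z = 315666.
Substituting W: (-52650)c + (905346) = 315666, so c = 56/5.

56/5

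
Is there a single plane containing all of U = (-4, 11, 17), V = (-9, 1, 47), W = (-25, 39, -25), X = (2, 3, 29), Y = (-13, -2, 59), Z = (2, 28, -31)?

Yes

The plane through U, V, W has normal n = UV × UW = (-420, -840, -350) and equation n·P = -13510.
Checking the remaining points: n·X = -13510, n·Y = -13510, n·Z = -13510.
All equal -13510, so all 6 points lie in one plane.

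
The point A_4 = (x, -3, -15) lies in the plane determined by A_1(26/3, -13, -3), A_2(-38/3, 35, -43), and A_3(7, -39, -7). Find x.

7/3

The plane through A_1, A_2, A_3 has equation −1232x − (56/3)y + (1904/3)z = -37016/3.
Substituting A_4: (-1232)x + (-9464) = -37016/3, so x = 7/3.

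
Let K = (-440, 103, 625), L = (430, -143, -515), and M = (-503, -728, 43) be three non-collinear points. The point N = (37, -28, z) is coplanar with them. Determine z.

3

A normal to the plane is n = KL × KM = (-804168, 578160, -738468).
N lies in the plane iff n · KN = 0.
This gives (-738468)z + (2215404) = 0, so z = 3.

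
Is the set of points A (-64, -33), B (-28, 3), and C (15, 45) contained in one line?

No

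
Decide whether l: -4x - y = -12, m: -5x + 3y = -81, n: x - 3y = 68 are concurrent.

No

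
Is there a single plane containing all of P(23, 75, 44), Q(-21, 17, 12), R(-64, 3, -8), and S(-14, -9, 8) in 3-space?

No

The four points are coplanar iff the 3×3 determinant with rows PQ, PR, PS is zero.
Rows: (-44, -58, -32), (-87, -72, -52), (-37, -84, -36).
Expanding along the first row: (-44)(-1776) − (-58)(1208) + (-32)(4644) = -400.
Nonzero ⇒ not coplanar.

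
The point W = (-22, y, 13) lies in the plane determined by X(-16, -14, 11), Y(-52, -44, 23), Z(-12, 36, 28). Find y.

-19

Coplanarity requires XY · (XZ × XW) = 0.
XY = (-36, -30, 12), XZ = (4, 50, 17); the triple product is linear in y with coefficient 660 and constant term 12540.
Setting it to zero: y = -19.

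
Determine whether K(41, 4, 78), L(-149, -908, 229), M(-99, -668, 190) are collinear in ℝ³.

KL = (-190, -912, 151), KM = (-140, -672, 112).
Comparing components 2 and 3: (-912)(112) − (151)(-672) = -672 ≠ 0, so KL and KM are not parallel and the points are not collinear.

No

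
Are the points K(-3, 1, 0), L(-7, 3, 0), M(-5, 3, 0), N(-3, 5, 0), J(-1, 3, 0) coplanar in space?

Yes

The plane through K, L, M has normal n = KL × KM = (0, 0, -4) and equation n·P = 0.
Checking the remaining points: n·N = 0, n·J = 0.
All equal 0, so all 5 points lie in one plane.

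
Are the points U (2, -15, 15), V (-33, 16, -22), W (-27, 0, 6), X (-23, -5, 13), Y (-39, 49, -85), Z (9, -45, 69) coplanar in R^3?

No

The plane through U, V, W has normal n = UV × UW = (276, 758, 374) and equation n·P = -5208.
Checking the remaining points: n·X = -5276, n·Y = -5412, n·Z = -5820.
Since n·X = -5276 ≠ -5208, X is off the plane and the points are not all coplanar.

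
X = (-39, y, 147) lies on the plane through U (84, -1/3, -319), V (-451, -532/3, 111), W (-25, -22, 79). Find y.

Coplanarity requires UV · (UW × UX) = 0.
UV = (-535, -177, 430), UW = (-109, -65/3, 398); the triple product is linear in y with coefficient 166060 and constant term 3985440.
Setting it to zero: y = -24.

-24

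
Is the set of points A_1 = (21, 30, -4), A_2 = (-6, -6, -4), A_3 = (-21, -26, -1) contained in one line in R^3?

A_1A_2 = (-27, -36, 0), A_1A_3 = (-42, -56, 3).
Comparing components 2 and 3: (-36)(3) − (0)(-56) = -108 ≠ 0, so A_1A_2 and A_1A_3 are not parallel and the points are not collinear.

No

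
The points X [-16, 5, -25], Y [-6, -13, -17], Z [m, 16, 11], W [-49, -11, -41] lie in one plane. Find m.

52

Coplanarity ⇔ det[XY; XZ; XW] = 0.
Expanding, this is linear in m: (-416)m + (21632) = 0.
So m = 52.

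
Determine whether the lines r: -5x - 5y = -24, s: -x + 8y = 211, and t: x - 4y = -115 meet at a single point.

Lines aᵢx + bᵢy = cᵢ with pairwise distinct directions are concurrent exactly when det[aᵢ bᵢ cᵢ] = 0.
Here the determinant is -4.
Nonzero, so no common point exists.

No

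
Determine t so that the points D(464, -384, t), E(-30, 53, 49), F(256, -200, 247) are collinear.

Collinearity requires DE × DF = 0; each component is linear in t.
The x-component gives (-253)t + (98923) = 0, so t = 391.
The remaining components then also vanish.

391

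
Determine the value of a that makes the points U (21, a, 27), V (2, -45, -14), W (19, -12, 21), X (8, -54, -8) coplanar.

-2

The points are coplanar iff UV · (UW × UX) = 0.
Expanding, this is linear in a: (-108)a + (-216) = 0.
So a = -2.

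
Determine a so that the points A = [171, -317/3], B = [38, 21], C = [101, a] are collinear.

-39

The three points are collinear iff det[AB; AC] = 0.
This determinant is linear in a: (-133)a + (-5187) = 0, so a = -39.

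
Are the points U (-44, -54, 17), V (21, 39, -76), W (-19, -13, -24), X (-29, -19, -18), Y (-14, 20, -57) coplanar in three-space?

Yes

The plane through U, V, W has normal n = UV × UW = (0, 340, 340) and equation n·P = -12580.
Checking the remaining points: n·X = -12580, n·Y = -12580.
All equal -12580, so all 5 points lie in one plane.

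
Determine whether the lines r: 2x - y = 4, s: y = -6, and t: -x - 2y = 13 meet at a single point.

Intersecting r and s: solving the 2×2 system gives (x, y) = (-1, -6).
Substitute into t: (-1)(-1) + (-2)(-6) = 13.
This equals 13, so (-1, -6) lies on all three lines and they are concurrent.

Yes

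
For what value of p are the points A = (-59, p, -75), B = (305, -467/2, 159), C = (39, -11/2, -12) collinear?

Collinearity requires AB × AC = 0; each component is linear in p.
The x-component gives (171)p + (-26847/2) = 0, so p = 157/2.
The remaining components then also vanish.

157/2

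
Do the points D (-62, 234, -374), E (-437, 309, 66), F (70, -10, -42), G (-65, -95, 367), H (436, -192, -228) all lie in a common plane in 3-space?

The plane through D, E, F has normal n = DE × DF = (132260, 182580, 81600) and equation n·P = 4005200.
Checking the remaining points: n·G = 4005200, n·H = 4005200.
All equal 4005200, so all 5 points lie in one plane.

Yes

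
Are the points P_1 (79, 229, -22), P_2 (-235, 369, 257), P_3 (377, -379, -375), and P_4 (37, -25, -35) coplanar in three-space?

The four points are coplanar iff the 3×3 determinant with rows P_1P_2, P_1P_3, P_1P_4 is zero.
Rows: (-314, 140, 279), (298, -608, -353), (-42, -254, -13).
Expanding along the first row: (-314)(-81758) − (140)(-18700) + (279)(-101228) = 47400.
Nonzero ⇒ not coplanar.

No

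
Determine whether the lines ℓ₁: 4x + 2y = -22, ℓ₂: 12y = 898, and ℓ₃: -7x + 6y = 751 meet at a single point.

No

Intersecting ℓ₁ and ℓ₂: solving the 2×2 system gives (x, y) = (-515/12, 449/6).
Substitute into ℓ₃: (-7)(-515/12) + (6)(449/6) = 8993/12.
But ℓ₃ requires 751 ≠ 8993/12, so the three lines have no common point.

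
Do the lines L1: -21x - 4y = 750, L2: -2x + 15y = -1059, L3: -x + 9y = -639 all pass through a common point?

The three lines meet at one point iff the augmented coefficient matrix [aᵢ bᵢ cᵢ] has rank < 3, i.e. its determinant vanishes.
Here the determinant is -240.
Nonzero, so no common point exists.

No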